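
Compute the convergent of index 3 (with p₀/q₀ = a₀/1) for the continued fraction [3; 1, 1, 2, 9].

Using pₖ = aₖpₖ₋₁ + pₖ₋₂, qₖ = aₖqₖ₋₁ + qₖ₋₂ (with p₋₁=1, p₋₂=0, q₋₁=0, q₋₂=1):
  k=0: a=3, p=3, q=1
  k=1: a=1, p=4, q=1
  k=2: a=1, p=7, q=2
  k=3: a=2, p=18, q=5

18/5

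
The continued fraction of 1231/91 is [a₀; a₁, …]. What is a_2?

1

1231 = 13·91 + 48   →  a_0 = 13
91 = 1·48 + 43   →  a_1 = 1
48 = 1·43 + 5   →  a_2 = 1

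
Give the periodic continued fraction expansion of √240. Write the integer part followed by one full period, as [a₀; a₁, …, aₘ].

[15; 2, 30]

a₀ = ⌊√240⌋ = 15.
With m₀=0, d₀=1 and mₖ₊₁ = dₖaₖ − mₖ, dₖ₊₁ = (n − mₖ₊₁²)/dₖ, aₖ₊₁ = ⌊(a₀+mₖ₊₁)/dₖ₊₁⌋:
  k=1: m=15, d=15, a=2
  k=2: m=15, d=1, a=30
d=1 and a=2a₀=30 at k=2, so the next step gives (m, d) = (15, 15) again — its k=1 value — and the period has length 2.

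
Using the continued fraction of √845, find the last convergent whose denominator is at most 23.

√845 = [29; 14, 1, 1, 14, 58, …] (period length 5).
Convergents:
  p_0/q_0 = 29/1
  p_1/q_1 = 407/14
  p_2/q_2 = 436/15
  p_3/q_3 = 843/29
q_2 = 15 ≤ 23 < 29 = q_3, so the answer is 436/15.

436/15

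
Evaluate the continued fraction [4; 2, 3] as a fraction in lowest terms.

Using pₖ = aₖpₖ₋₁ + pₖ₋₂ and qₖ = aₖqₖ₋₁ + qₖ₋₂:
  k=0: a=4, p=4, q=1
  k=1: a=2, p=9, q=2
  k=2: a=3, p=31, q=7

31/7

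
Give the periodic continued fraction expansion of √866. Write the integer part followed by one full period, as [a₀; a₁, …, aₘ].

a₀ = ⌊√866⌋ = 29.
With m₀=0, d₀=1 and mₖ₊₁ = dₖaₖ − mₖ, dₖ₊₁ = (n − mₖ₊₁²)/dₖ, aₖ₊₁ = ⌊(a₀+mₖ₊₁)/dₖ₊₁⌋:
  k=1: m=29, d=25, a=2
  k=2: m=21, d=17, a=2
  k=3: m=13, d=41, a=1
  k=4: m=28, d=2, a=28
  k=5: m=28, d=41, a=1
  k=6: m=13, d=17, a=2
  k=7: m=21, d=25, a=2
  k=8: m=29, d=1, a=58
d=1 and a=2a₀=58 at k=8, so the next step gives (m, d) = (29, 25) again — its k=1 value — and the period has length 8.

[29; 2, 2, 1, 28, 1, 2, 2, 58]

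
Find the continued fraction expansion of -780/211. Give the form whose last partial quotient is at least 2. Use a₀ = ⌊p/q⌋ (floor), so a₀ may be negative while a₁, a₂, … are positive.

-780 = -4×211 + 64
211 = 3×64 + 19
64 = 3×19 + 7
19 = 2×7 + 5
7 = 1×5 + 2
5 = 2×2 + 1
2 = 2×1 + 0  (stop)
So -780/211 = [-4; 3, 3, 2, 1, 2, 2].

[-4; 3, 3, 2, 1, 2, 2]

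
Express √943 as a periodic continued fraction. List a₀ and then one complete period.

[30; 1, 2, 2, 2, 1, 60]

a₀ = ⌊√943⌋ = 30.
With m₀=0, d₀=1 and mₖ₊₁ = dₖaₖ − mₖ, dₖ₊₁ = (n − mₖ₊₁²)/dₖ, aₖ₊₁ = ⌊(a₀+mₖ₊₁)/dₖ₊₁⌋:
  k=1: m=30, d=43, a=1
  k=2: m=13, d=18, a=2
  k=3: m=23, d=23, a=2
  k=4: m=23, d=18, a=2
  k=5: m=13, d=43, a=1
  k=6: m=30, d=1, a=60
d=1 and a=2a₀=60 at k=6, so the next step gives (m, d) = (30, 43) again — its k=1 value — and the period has length 6.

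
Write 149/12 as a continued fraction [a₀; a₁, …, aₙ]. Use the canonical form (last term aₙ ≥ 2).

[12; 2, 2, 2]

149 = 12·12 + 5
12 = 2·5 + 2
5 = 2·2 + 1
2 = 2·1 + 0  (stop)
So 149/12 = [12; 2, 2, 2].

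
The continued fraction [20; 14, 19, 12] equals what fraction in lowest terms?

64589/3218

Using pₖ = aₖpₖ₋₁ + pₖ₋₂ and qₖ = aₖqₖ₋₁ + qₖ₋₂:
  k=0: a=20, p=20, q=1
  k=1: a=14, p=281, q=14
  k=2: a=19, p=5359, q=267
  k=3: a=12, p=64589, q=3218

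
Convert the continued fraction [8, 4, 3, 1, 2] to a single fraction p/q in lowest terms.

Using pₖ = aₖpₖ₋₁ + pₖ₋₂ and qₖ = aₖqₖ₋₁ + qₖ₋₂:
  k=0: a=8, p=8, q=1
  k=1: a=4, p=33, q=4
  k=2: a=3, p=107, q=13
  k=3: a=1, p=140, q=17
  k=4: a=2, p=387, q=47

387/47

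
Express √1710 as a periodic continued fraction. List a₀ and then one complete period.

a₀ = ⌊√1710⌋ = 41.
With m₀=0, d₀=1 and mₖ₊₁ = dₖaₖ − mₖ, dₖ₊₁ = (n − mₖ₊₁²)/dₖ, aₖ₊₁ = ⌊(a₀+mₖ₊₁)/dₖ₊₁⌋:
  k=1: m=41, d=29, a=2
  k=2: m=17, d=49, a=1
  k=3: m=32, d=14, a=5
  k=4: m=38, d=19, a=4
  k=5: m=38, d=14, a=5
  k=6: m=32, d=49, a=1
  k=7: m=17, d=29, a=2
  k=8: m=41, d=1, a=82
d=1 and a=2a₀=82 at k=8, so the next step gives (m, d) = (41, 29) again — its k=1 value — and the period has length 8.

[41; 2, 1, 5, 4, 5, 1, 2, 82]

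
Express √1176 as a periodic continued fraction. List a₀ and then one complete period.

a₀ = ⌊√1176⌋ = 34.
With m₀=0, d₀=1 and mₖ₊₁ = dₖaₖ − mₖ, dₖ₊₁ = (n − mₖ₊₁²)/dₖ, aₖ₊₁ = ⌊(a₀+mₖ₊₁)/dₖ₊₁⌋:
  k=1: m=34, d=20, a=3
  k=2: m=26, d=25, a=2
  k=3: m=24, d=24, a=2
  k=4: m=24, d=25, a=2
  k=5: m=26, d=20, a=3
  k=6: m=34, d=1, a=68
d=1 and a=2a₀=68 at k=6, so the next step gives (m, d) = (34, 20) again — its k=1 value — and the period has length 6.

[34; 3, 2, 2, 2, 3, 68]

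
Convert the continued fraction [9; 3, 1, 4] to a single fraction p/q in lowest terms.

Fold from the inside: start with 4/1.
  1 + 1/4 = 5/4
  3 + 4/5 = 19/5
  9 + 5/19 = 176/19

176/19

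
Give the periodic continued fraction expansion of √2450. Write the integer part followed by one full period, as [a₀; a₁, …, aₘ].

[49; 2, 98]

a₀ = ⌊√2450⌋ = 49.
With m₀=0, d₀=1 and mₖ₊₁ = dₖaₖ − mₖ, dₖ₊₁ = (n − mₖ₊₁²)/dₖ, aₖ₊₁ = ⌊(a₀+mₖ₊₁)/dₖ₊₁⌋:
  k=1: m=49, d=49, a=2
  k=2: m=49, d=1, a=98
d=1 and a=2a₀=98 at k=2, so the next step gives (m, d) = (49, 49) again — its k=1 value — and the period has length 2.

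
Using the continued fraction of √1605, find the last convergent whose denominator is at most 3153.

51320/1281

√1605 = [40; 16, 80, …] (period length 2).
Convergents:
  p_0/q_0 = 40/1
  p_1/q_1 = 641/16
  p_2/q_2 = 51320/1281
  p_3/q_3 = 821761/20512
q_2 = 1281 ≤ 3153 < 20512 = q_3, so the answer is 51320/1281.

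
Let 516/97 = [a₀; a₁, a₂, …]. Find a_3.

1

516 = 5·97 + 31   →  a_0 = 5
97 = 3·31 + 4   →  a_1 = 3
31 = 7·4 + 3   →  a_2 = 7
4 = 1·3 + 1   →  a_3 = 1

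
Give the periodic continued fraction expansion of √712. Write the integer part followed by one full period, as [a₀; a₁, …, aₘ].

a₀ = ⌊√712⌋ = 26.
With m₀=0, d₀=1 and mₖ₊₁ = dₖaₖ − mₖ, dₖ₊₁ = (n − mₖ₊₁²)/dₖ, aₖ₊₁ = ⌊(a₀+mₖ₊₁)/dₖ₊₁⌋:
  k=1: m=26, d=36, a=1
  k=2: m=10, d=17, a=2
  k=3: m=24, d=8, a=6
  k=4: m=24, d=17, a=2
  k=5: m=10, d=36, a=1
  k=6: m=26, d=1, a=52
d=1 and a=2a₀=52 at k=6, so the next step gives (m, d) = (26, 36) again — its k=1 value — and the period has length 6.

[26; 1, 2, 6, 2, 1, 52]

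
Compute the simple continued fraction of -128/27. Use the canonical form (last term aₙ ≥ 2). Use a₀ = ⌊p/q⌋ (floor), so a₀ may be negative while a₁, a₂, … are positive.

[-5; 3, 1, 6]

-128 = -5×27 + 7
27 = 3×7 + 6
7 = 1×6 + 1
6 = 6×1 + 0  (stop)
So -128/27 = [-5; 3, 1, 6].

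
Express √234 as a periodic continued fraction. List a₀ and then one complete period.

[15; 3, 2, 1, 2, 1, 2, 3, 30]

a₀ = ⌊√234⌋ = 15.
With m₀=0, d₀=1 and mₖ₊₁ = dₖaₖ − mₖ, dₖ₊₁ = (n − mₖ₊₁²)/dₖ, aₖ₊₁ = ⌊(a₀+mₖ₊₁)/dₖ₊₁⌋:
  k=1: m=15, d=9, a=3
  k=2: m=12, d=10, a=2
  k=3: m=8, d=17, a=1
  k=4: m=9, d=9, a=2
  k=5: m=9, d=17, a=1
  k=6: m=8, d=10, a=2
  k=7: m=12, d=9, a=3
  k=8: m=15, d=1, a=30
d=1 and a=2a₀=30 at k=8, so the next step gives (m, d) = (15, 9) again — its k=1 value — and the period has length 8.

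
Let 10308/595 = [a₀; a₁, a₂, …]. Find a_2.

12

10308 = 17·595 + 193   →  a_0 = 17
595 = 3·193 + 16   →  a_1 = 3
193 = 12·16 + 1   →  a_2 = 12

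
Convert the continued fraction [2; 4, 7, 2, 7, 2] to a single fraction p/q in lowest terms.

2215/988

Fold from the inside: start with 2/1.
  7 + 1/2 = 15/2
  2 + 2/15 = 32/15
  7 + 15/32 = 239/32
  4 + 32/239 = 988/239
  2 + 239/988 = 2215/988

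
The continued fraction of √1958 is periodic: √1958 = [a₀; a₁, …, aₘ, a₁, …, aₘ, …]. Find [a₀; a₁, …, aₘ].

[44; 4, 88]

a₀ = ⌊√1958⌋ = 44.
With m₀=0, d₀=1 and mₖ₊₁ = dₖaₖ − mₖ, dₖ₊₁ = (n − mₖ₊₁²)/dₖ, aₖ₊₁ = ⌊(a₀+mₖ₊₁)/dₖ₊₁⌋:
  k=1: m=44, d=22, a=4
  k=2: m=44, d=1, a=88
d=1 and a=2a₀=88 at k=2, so the next step gives (m, d) = (44, 22) again — its k=1 value — and the period has length 2.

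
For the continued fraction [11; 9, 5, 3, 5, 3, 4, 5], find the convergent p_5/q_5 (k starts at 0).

Using pₖ = aₖpₖ₋₁ + pₖ₋₂, qₖ = aₖqₖ₋₁ + qₖ₋₂ (with p₋₁=1, p₋₂=0, q₋₁=0, q₋₂=1):
  k=0: a=11, p=11, q=1
  k=1: a=9, p=100, q=9
  k=2: a=5, p=511, q=46
  k=3: a=3, p=1633, q=147
  k=4: a=5, p=8676, q=781
  k=5: a=3, p=27661, q=2490

27661/2490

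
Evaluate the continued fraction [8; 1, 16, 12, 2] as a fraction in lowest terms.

Fold from the inside: start with 2/1.
  12 + 1/2 = 25/2
  16 + 2/25 = 402/25
  1 + 25/402 = 427/402
  8 + 402/427 = 3818/427

3818/427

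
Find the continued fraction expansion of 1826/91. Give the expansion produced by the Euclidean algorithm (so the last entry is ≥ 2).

1826 = 20*91 + 6
91 = 15*6 + 1
6 = 6*1 + 0  (stop)
So 1826/91 = [20; 15, 6].

[20; 15, 6]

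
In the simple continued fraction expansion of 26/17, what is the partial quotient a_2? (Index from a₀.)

26 = 1·17 + 9   →  a_0 = 1
17 = 1·9 + 8   →  a_1 = 1
9 = 1·8 + 1   →  a_2 = 1

1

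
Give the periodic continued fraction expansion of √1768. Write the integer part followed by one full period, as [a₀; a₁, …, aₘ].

a₀ = ⌊√1768⌋ = 42.
With m₀=0, d₀=1 and mₖ₊₁ = dₖaₖ − mₖ, dₖ₊₁ = (n − mₖ₊₁²)/dₖ, aₖ₊₁ = ⌊(a₀+mₖ₊₁)/dₖ₊₁⌋:
  k=1: m=42, d=4, a=21
  k=2: m=42, d=1, a=84
d=1 and a=2a₀=84 at k=2, so the next step gives (m, d) = (42, 4) again — its k=1 value — and the period has length 2.

[42; 21, 84]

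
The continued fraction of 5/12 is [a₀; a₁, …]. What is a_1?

2

5 = 0·12 + 5   →  a_0 = 0
12 = 2·5 + 2   →  a_1 = 2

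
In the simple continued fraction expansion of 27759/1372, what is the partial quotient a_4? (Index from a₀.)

10

27759 = 20·1372 + 319   →  a_0 = 20
1372 = 4·319 + 96   →  a_1 = 4
319 = 3·96 + 31   →  a_2 = 3
96 = 3·31 + 3   →  a_3 = 3
31 = 10·3 + 1   →  a_4 = 10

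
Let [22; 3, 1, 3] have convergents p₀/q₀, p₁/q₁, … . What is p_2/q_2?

89/4

Using pₖ = aₖpₖ₋₁ + pₖ₋₂, qₖ = aₖqₖ₋₁ + qₖ₋₂ (with p₋₁=1, p₋₂=0, q₋₁=0, q₋₂=1):
  k=0: a=22, p=22, q=1
  k=1: a=3, p=67, q=3
  k=2: a=1, p=89, q=4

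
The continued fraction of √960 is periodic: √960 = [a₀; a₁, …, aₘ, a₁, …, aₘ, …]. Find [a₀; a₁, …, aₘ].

[30; 1, 60]

a₀ = ⌊√960⌋ = 30.
With m₀=0, d₀=1 and mₖ₊₁ = dₖaₖ − mₖ, dₖ₊₁ = (n − mₖ₊₁²)/dₖ, aₖ₊₁ = ⌊(a₀+mₖ₊₁)/dₖ₊₁⌋:
  k=1: m=30, d=60, a=1
  k=2: m=30, d=1, a=60
d=1 and a=2a₀=60 at k=2, so the next step gives (m, d) = (30, 60) again — its k=1 value — and the period has length 2.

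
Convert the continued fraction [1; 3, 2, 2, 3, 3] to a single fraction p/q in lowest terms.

Fold from the inside: start with 3/1.
  3 + 1/3 = 10/3
  2 + 3/10 = 23/10
  2 + 10/23 = 56/23
  3 + 23/56 = 191/56
  1 + 56/191 = 247/191

247/191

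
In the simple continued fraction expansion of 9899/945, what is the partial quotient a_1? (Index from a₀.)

2

9899 = 10·945 + 449   →  a_0 = 10
945 = 2·449 + 47   →  a_1 = 2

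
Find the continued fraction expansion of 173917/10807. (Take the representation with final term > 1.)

[16; 10, 1, 3, 19, 13]

173917 = 16·10807 + 1005
10807 = 10·1005 + 757
1005 = 1·757 + 248
757 = 3·248 + 13
248 = 19·13 + 1
13 = 13·1 + 0  (stop)
So 173917/10807 = [16; 10, 1, 3, 19, 13].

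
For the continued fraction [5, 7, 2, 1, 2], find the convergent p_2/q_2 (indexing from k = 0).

Using pₖ = aₖpₖ₋₁ + pₖ₋₂, qₖ = aₖqₖ₋₁ + qₖ₋₂ (with p₋₁=1, p₋₂=0, q₋₁=0, q₋₂=1):
  k=0: a=5, p=5, q=1
  k=1: a=7, p=36, q=7
  k=2: a=2, p=77, q=15

77/15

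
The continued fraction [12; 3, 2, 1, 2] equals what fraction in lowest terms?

Using pₖ = aₖpₖ₋₁ + pₖ₋₂ and qₖ = aₖqₖ₋₁ + qₖ₋₂:
  k=0: a=12, p=12, q=1
  k=1: a=3, p=37, q=3
  k=2: a=2, p=86, q=7
  k=3: a=1, p=123, q=10
  k=4: a=2, p=332, q=27

332/27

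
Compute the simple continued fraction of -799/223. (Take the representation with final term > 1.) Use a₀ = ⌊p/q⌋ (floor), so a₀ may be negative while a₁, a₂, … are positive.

-799 = -4×223 + 93
223 = 2×93 + 37
93 = 2×37 + 19
37 = 1×19 + 18
19 = 1×18 + 1
18 = 18×1 + 0  (stop)
So -799/223 = [-4; 2, 2, 1, 1, 18].

[-4; 2, 2, 1, 1, 18]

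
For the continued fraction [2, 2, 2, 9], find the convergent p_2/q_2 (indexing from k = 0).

12/5

Using pₖ = aₖpₖ₋₁ + pₖ₋₂, qₖ = aₖqₖ₋₁ + qₖ₋₂ (with p₋₁=1, p₋₂=0, q₋₁=0, q₋₂=1):
  k=0: a=2, p=2, q=1
  k=1: a=2, p=5, q=2
  k=2: a=2, p=12, q=5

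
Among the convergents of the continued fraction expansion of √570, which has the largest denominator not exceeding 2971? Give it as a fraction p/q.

63817/2673

√570 = [23; 1, 6, 1, 46, …] (period length 4).
Convergents:
  p_0/q_0 = 23/1
  p_1/q_1 = 24/1
  p_2/q_2 = 167/7
  p_3/q_3 = 191/8
  p_4/q_4 = 8953/375
  p_5/q_5 = 9144/383
  p_6/q_6 = 63817/2673
  p_7/q_7 = 72961/3056
q_6 = 2673 ≤ 2971 < 3056 = q_7, so the answer is 63817/2673.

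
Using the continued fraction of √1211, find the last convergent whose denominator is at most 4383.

60551/1740

√1211 = [34; 1, 3, 1, 68, …] (period length 4).
Convergents:
  p_0/q_0 = 34/1
  p_1/q_1 = 35/1
  p_2/q_2 = 139/4
  p_3/q_3 = 174/5
  p_4/q_4 = 11971/344
  p_5/q_5 = 12145/349
  p_6/q_6 = 48406/1391
  p_7/q_7 = 60551/1740
  p_8/q_8 = 4165874/119711
q_7 = 1740 ≤ 4383 < 119711 = q_8, so the answer is 60551/1740.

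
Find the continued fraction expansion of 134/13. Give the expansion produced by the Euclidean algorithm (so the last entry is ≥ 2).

[10; 3, 4]

134 = 10×13 + 4
13 = 3×4 + 1
4 = 4×1 + 0  (stop)
So 134/13 = [10; 3, 4].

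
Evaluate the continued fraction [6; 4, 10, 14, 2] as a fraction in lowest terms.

7474/1197

Fold from the inside: start with 2/1.
  14 + 1/2 = 29/2
  10 + 2/29 = 292/29
  4 + 29/292 = 1197/292
  6 + 292/1197 = 7474/1197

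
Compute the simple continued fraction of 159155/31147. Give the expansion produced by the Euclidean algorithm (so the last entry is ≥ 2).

[5; 9, 9, 3, 7, 3, 5]

159155 = 5*31147 + 3420
31147 = 9*3420 + 367
3420 = 9*367 + 117
367 = 3*117 + 16
117 = 7*16 + 5
16 = 3*5 + 1
5 = 5*1 + 0  (stop)
So 159155/31147 = [5; 9, 9, 3, 7, 3, 5].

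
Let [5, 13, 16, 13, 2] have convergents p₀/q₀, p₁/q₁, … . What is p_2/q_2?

1061/209

Using pₖ = aₖpₖ₋₁ + pₖ₋₂, qₖ = aₖqₖ₋₁ + qₖ₋₂ (with p₋₁=1, p₋₂=0, q₋₁=0, q₋₂=1):
  k=0: a=5, p=5, q=1
  k=1: a=13, p=66, q=13
  k=2: a=16, p=1061, q=209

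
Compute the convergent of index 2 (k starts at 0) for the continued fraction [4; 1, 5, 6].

Using pₖ = aₖpₖ₋₁ + pₖ₋₂, qₖ = aₖqₖ₋₁ + qₖ₋₂ (with p₋₁=1, p₋₂=0, q₋₁=0, q₋₂=1):
  k=0: a=4, p=4, q=1
  k=1: a=1, p=5, q=1
  k=2: a=5, p=29, q=6

29/6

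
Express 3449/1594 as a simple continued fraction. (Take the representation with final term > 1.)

3449 = 2*1594 + 261
1594 = 6*261 + 28
261 = 9*28 + 9
28 = 3*9 + 1
9 = 9*1 + 0  (stop)
So 3449/1594 = [2; 6, 9, 3, 9].

[2; 6, 9, 3, 9]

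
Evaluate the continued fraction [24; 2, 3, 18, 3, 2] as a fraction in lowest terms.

Using pₖ = aₖpₖ₋₁ + pₖ₋₂ and qₖ = aₖqₖ₋₁ + qₖ₋₂:
  k=0: a=24, p=24, q=1
  k=1: a=2, p=49, q=2
  k=2: a=3, p=171, q=7
  k=3: a=18, p=3127, q=128
  k=4: a=3, p=9552, q=391
  k=5: a=2, p=22231, q=910

22231/910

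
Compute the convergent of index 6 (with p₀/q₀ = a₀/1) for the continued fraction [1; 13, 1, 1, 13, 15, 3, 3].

18119/16871

Using pₖ = aₖpₖ₋₁ + pₖ₋₂, qₖ = aₖqₖ₋₁ + qₖ₋₂ (with p₋₁=1, p₋₂=0, q₋₁=0, q₋₂=1):
  k=0: a=1, p=1, q=1
  k=1: a=13, p=14, q=13
  k=2: a=1, p=15, q=14
  k=3: a=1, p=29, q=27
  k=4: a=13, p=392, q=365
  k=5: a=15, p=5909, q=5502
  k=6: a=3, p=18119, q=16871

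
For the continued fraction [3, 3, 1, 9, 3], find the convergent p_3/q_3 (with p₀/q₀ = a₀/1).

127/39

Using pₖ = aₖpₖ₋₁ + pₖ₋₂, qₖ = aₖqₖ₋₁ + qₖ₋₂ (with p₋₁=1, p₋₂=0, q₋₁=0, q₋₂=1):
  k=0: a=3, p=3, q=1
  k=1: a=3, p=10, q=3
  k=2: a=1, p=13, q=4
  k=3: a=9, p=127, q=39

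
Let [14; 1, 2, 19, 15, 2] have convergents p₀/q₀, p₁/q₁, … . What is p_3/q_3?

Using pₖ = aₖpₖ₋₁ + pₖ₋₂, qₖ = aₖqₖ₋₁ + qₖ₋₂ (with p₋₁=1, p₋₂=0, q₋₁=0, q₋₂=1):
  k=0: a=14, p=14, q=1
  k=1: a=1, p=15, q=1
  k=2: a=2, p=44, q=3
  k=3: a=19, p=851, q=58

851/58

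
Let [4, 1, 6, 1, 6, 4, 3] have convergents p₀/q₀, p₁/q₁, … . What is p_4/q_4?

268/55

Using pₖ = aₖpₖ₋₁ + pₖ₋₂, qₖ = aₖqₖ₋₁ + qₖ₋₂ (with p₋₁=1, p₋₂=0, q₋₁=0, q₋₂=1):
  k=0: a=4, p=4, q=1
  k=1: a=1, p=5, q=1
  k=2: a=6, p=34, q=7
  k=3: a=1, p=39, q=8
  k=4: a=6, p=268, q=55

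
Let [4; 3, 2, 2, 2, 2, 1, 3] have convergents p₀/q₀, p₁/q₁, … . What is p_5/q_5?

Using pₖ = aₖpₖ₋₁ + pₖ₋₂, qₖ = aₖqₖ₋₁ + qₖ₋₂ (with p₋₁=1, p₋₂=0, q₋₁=0, q₋₂=1):
  k=0: a=4, p=4, q=1
  k=1: a=3, p=13, q=3
  k=2: a=2, p=30, q=7
  k=3: a=2, p=73, q=17
  k=4: a=2, p=176, q=41
  k=5: a=2, p=425, q=99

425/99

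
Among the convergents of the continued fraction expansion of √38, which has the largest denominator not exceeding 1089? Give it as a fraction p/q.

2737/444

√38 = [6; 6, 12, …] (period length 2).
Convergents:
  p_0/q_0 = 6/1
  p_1/q_1 = 37/6
  p_2/q_2 = 450/73
  p_3/q_3 = 2737/444
  p_4/q_4 = 33294/5401
q_3 = 444 ≤ 1089 < 5401 = q_4, so the answer is 2737/444.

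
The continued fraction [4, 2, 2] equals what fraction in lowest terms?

22/5

Using pₖ = aₖpₖ₋₁ + pₖ₋₂ and qₖ = aₖqₖ₋₁ + qₖ₋₂:
  k=0: a=4, p=4, q=1
  k=1: a=2, p=9, q=2
  k=2: a=2, p=22, q=5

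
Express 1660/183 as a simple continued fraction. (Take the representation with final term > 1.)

[9; 14, 13]

1660 = 9×183 + 13
183 = 14×13 + 1
13 = 13×1 + 0  (stop)
So 1660/183 = [9; 14, 13].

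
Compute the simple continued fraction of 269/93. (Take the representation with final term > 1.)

269 = 2*93 + 83
93 = 1*83 + 10
83 = 8*10 + 3
10 = 3*3 + 1
3 = 3*1 + 0  (stop)
So 269/93 = [2; 1, 8, 3, 3].

[2; 1, 8, 3, 3]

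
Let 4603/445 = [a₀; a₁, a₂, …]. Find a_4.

4603 = 10·445 + 153   →  a_0 = 10
445 = 2·153 + 139   →  a_1 = 2
153 = 1·139 + 14   →  a_2 = 1
139 = 9·14 + 13   →  a_3 = 9
14 = 1·13 + 1   →  a_4 = 1

1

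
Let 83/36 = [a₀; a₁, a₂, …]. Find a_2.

83 = 2·36 + 11   →  a_0 = 2
36 = 3·11 + 3   →  a_1 = 3
11 = 3·3 + 2   →  a_2 = 3

3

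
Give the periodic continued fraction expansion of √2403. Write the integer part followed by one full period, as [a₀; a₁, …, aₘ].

a₀ = ⌊√2403⌋ = 49.
With m₀=0, d₀=1 and mₖ₊₁ = dₖaₖ − mₖ, dₖ₊₁ = (n − mₖ₊₁²)/dₖ, aₖ₊₁ = ⌊(a₀+mₖ₊₁)/dₖ₊₁⌋:
  k=1: m=49, d=2, a=49
  k=2: m=49, d=1, a=98
d=1 and a=2a₀=98 at k=2, so the next step gives (m, d) = (49, 2) again — its k=1 value — and the period has length 2.

[49; 49, 98]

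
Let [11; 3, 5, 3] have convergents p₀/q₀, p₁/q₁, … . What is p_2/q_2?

181/16

Using pₖ = aₖpₖ₋₁ + pₖ₋₂, qₖ = aₖqₖ₋₁ + qₖ₋₂ (with p₋₁=1, p₋₂=0, q₋₁=0, q₋₂=1):
  k=0: a=11, p=11, q=1
  k=1: a=3, p=34, q=3
  k=2: a=5, p=181, q=16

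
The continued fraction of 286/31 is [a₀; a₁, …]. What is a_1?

4

286 = 9·31 + 7   →  a_0 = 9
31 = 4·7 + 3   →  a_1 = 4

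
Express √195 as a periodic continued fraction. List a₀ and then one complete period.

a₀ = ⌊√195⌋ = 13.
With m₀=0, d₀=1 and mₖ₊₁ = dₖaₖ − mₖ, dₖ₊₁ = (n − mₖ₊₁²)/dₖ, aₖ₊₁ = ⌊(a₀+mₖ₊₁)/dₖ₊₁⌋:
  k=1: m=13, d=26, a=1
  k=2: m=13, d=1, a=26
d=1 and a=2a₀=26 at k=2, so the next step gives (m, d) = (13, 26) again — its k=1 value — and the period has length 2.

[13; 1, 26]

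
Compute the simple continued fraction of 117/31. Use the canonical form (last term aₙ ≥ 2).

[3; 1, 3, 2, 3]

117 = 3*31 + 24
31 = 1*24 + 7
24 = 3*7 + 3
7 = 2*3 + 1
3 = 3*1 + 0  (stop)
So 117/31 = [3; 1, 3, 2, 3].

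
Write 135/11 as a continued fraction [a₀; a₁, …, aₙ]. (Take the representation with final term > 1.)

[12; 3, 1, 2]

135 = 12×11 + 3
11 = 3×3 + 2
3 = 1×2 + 1
2 = 2×1 + 0  (stop)
So 135/11 = [12; 3, 1, 2].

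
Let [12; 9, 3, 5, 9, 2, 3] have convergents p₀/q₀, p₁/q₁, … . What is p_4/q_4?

16575/1369

Using pₖ = aₖpₖ₋₁ + pₖ₋₂, qₖ = aₖqₖ₋₁ + qₖ₋₂ (with p₋₁=1, p₋₂=0, q₋₁=0, q₋₂=1):
  k=0: a=12, p=12, q=1
  k=1: a=9, p=109, q=9
  k=2: a=3, p=339, q=28
  k=3: a=5, p=1804, q=149
  k=4: a=9, p=16575, q=1369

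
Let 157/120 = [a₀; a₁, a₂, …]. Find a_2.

4

157 = 1·120 + 37   →  a_0 = 1
120 = 3·37 + 9   →  a_1 = 3
37 = 4·9 + 1   →  a_2 = 4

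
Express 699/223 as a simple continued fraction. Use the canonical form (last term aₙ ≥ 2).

699 = 3*223 + 30
223 = 7*30 + 13
30 = 2*13 + 4
13 = 3*4 + 1
4 = 4*1 + 0  (stop)
So 699/223 = [3; 7, 2, 3, 4].

[3; 7, 2, 3, 4]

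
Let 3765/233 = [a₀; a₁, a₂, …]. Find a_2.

3765 = 16·233 + 37   →  a_0 = 16
233 = 6·37 + 11   →  a_1 = 6
37 = 3·11 + 4   →  a_2 = 3

3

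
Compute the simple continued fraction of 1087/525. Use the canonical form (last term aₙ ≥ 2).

[2; 14, 5, 3, 2]

1087 = 2×525 + 37
525 = 14×37 + 7
37 = 5×7 + 2
7 = 3×2 + 1
2 = 2×1 + 0  (stop)
So 1087/525 = [2; 14, 5, 3, 2].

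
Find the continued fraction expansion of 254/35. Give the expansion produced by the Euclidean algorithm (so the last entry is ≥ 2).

[7; 3, 1, 8]

254 = 7×35 + 9
35 = 3×9 + 8
9 = 1×8 + 1
8 = 8×1 + 0  (stop)
So 254/35 = [7; 3, 1, 8].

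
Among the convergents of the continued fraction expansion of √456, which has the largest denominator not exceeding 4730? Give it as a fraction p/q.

√456 = [21; 2, 1, 4, 1, 2, 42, …] (period length 6).
Convergents:
  p_0/q_0 = 21/1
  p_1/q_1 = 43/2
  p_2/q_2 = 64/3
  p_3/q_3 = 299/14
  p_4/q_4 = 363/17
  p_5/q_5 = 1025/48
  p_6/q_6 = 43413/2033
  p_7/q_7 = 87851/4114
  p_8/q_8 = 131264/6147
q_7 = 4114 ≤ 4730 < 6147 = q_8, so the answer is 87851/4114.

87851/4114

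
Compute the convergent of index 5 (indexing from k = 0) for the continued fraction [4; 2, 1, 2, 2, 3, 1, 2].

284/65

Using pₖ = aₖpₖ₋₁ + pₖ₋₂, qₖ = aₖqₖ₋₁ + qₖ₋₂ (with p₋₁=1, p₋₂=0, q₋₁=0, q₋₂=1):
  k=0: a=4, p=4, q=1
  k=1: a=2, p=9, q=2
  k=2: a=1, p=13, q=3
  k=3: a=2, p=35, q=8
  k=4: a=2, p=83, q=19
  k=5: a=3, p=284, q=65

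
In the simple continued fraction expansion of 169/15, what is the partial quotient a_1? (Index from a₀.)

169 = 11·15 + 4   →  a_0 = 11
15 = 3·4 + 3   →  a_1 = 3

3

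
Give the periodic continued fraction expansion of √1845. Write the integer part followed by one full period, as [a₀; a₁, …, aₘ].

a₀ = ⌊√1845⌋ = 42.
With m₀=0, d₀=1 and mₖ₊₁ = dₖaₖ − mₖ, dₖ₊₁ = (n − mₖ₊₁²)/dₖ, aₖ₊₁ = ⌊(a₀+mₖ₊₁)/dₖ₊₁⌋:
  k=1: m=42, d=81, a=1
  k=2: m=39, d=4, a=20
  k=3: m=41, d=41, a=2
  k=4: m=41, d=4, a=20
  k=5: m=39, d=81, a=1
  k=6: m=42, d=1, a=84
d=1 and a=2a₀=84 at k=6, so the next step gives (m, d) = (42, 81) again — its k=1 value — and the period has length 6.

[42; 1, 20, 2, 20, 1, 84]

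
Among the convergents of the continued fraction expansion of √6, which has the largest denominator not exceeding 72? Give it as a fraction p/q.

49/20

√6 = [2; 2, 4, …] (period length 2).
Convergents:
  p_0/q_0 = 2/1
  p_1/q_1 = 5/2
  p_2/q_2 = 22/9
  p_3/q_3 = 49/20
  p_4/q_4 = 218/89
q_3 = 20 ≤ 72 < 89 = q_4, so the answer is 49/20.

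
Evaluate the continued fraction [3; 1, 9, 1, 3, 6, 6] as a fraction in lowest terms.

Fold from the inside: start with 6/1.
  6 + 1/6 = 37/6
  3 + 6/37 = 117/37
  1 + 37/117 = 154/117
  9 + 117/154 = 1503/154
  1 + 154/1503 = 1657/1503
  3 + 1503/1657 = 6474/1657

6474/1657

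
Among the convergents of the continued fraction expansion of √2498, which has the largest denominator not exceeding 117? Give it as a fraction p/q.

2499/50

√2498 = [49; 1, 48, 1, 98, …] (period length 4).
Convergents:
  p_0/q_0 = 49/1
  p_1/q_1 = 50/1
  p_2/q_2 = 2449/49
  p_3/q_3 = 2499/50
  p_4/q_4 = 247351/4949
q_3 = 50 ≤ 117 < 4949 = q_4, so the answer is 2499/50.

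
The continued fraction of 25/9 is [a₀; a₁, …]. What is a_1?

25 = 2·9 + 7   →  a_0 = 2
9 = 1·7 + 2   →  a_1 = 1

1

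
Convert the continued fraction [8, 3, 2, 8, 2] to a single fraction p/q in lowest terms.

1036/125

Fold from the inside: start with 2/1.
  8 + 1/2 = 17/2
  2 + 2/17 = 36/17
  3 + 17/36 = 125/36
  8 + 36/125 = 1036/125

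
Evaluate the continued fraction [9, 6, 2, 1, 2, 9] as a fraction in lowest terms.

Using pₖ = aₖpₖ₋₁ + pₖ₋₂ and qₖ = aₖqₖ₋₁ + qₖ₋₂:
  k=0: a=9, p=9, q=1
  k=1: a=6, p=55, q=6
  k=2: a=2, p=119, q=13
  k=3: a=1, p=174, q=19
  k=4: a=2, p=467, q=51
  k=5: a=9, p=4377, q=478

4377/478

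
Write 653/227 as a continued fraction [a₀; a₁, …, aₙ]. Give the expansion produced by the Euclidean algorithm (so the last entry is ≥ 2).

[2; 1, 7, 9, 3]

653 = 2*227 + 199
227 = 1*199 + 28
199 = 7*28 + 3
28 = 9*3 + 1
3 = 3*1 + 0  (stop)
So 653/227 = [2; 1, 7, 9, 3].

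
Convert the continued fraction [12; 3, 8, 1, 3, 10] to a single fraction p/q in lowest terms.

13775/1118

Using pₖ = aₖpₖ₋₁ + pₖ₋₂ and qₖ = aₖqₖ₋₁ + qₖ₋₂:
  k=0: a=12, p=12, q=1
  k=1: a=3, p=37, q=3
  k=2: a=8, p=308, q=25
  k=3: a=1, p=345, q=28
  k=4: a=3, p=1343, q=109
  k=5: a=10, p=13775, q=1118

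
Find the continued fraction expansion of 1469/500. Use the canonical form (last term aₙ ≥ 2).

[2; 1, 15, 7, 1, 3]

1469 = 2×500 + 469
500 = 1×469 + 31
469 = 15×31 + 4
31 = 7×4 + 3
4 = 1×3 + 1
3 = 3×1 + 0  (stop)
So 1469/500 = [2; 1, 15, 7, 1, 3].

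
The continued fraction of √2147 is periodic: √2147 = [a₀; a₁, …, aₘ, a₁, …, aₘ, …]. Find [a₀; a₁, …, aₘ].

[46; 2, 1, 45, 1, 2, 92]

a₀ = ⌊√2147⌋ = 46.
With m₀=0, d₀=1 and mₖ₊₁ = dₖaₖ − mₖ, dₖ₊₁ = (n − mₖ₊₁²)/dₖ, aₖ₊₁ = ⌊(a₀+mₖ₊₁)/dₖ₊₁⌋:
  k=1: m=46, d=31, a=2
  k=2: m=16, d=61, a=1
  k=3: m=45, d=2, a=45
  k=4: m=45, d=61, a=1
  k=5: m=16, d=31, a=2
  k=6: m=46, d=1, a=92
d=1 and a=2a₀=92 at k=6, so the next step gives (m, d) = (46, 31) again — its k=1 value — and the period has length 6.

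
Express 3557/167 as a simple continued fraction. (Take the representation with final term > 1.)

3557 = 21×167 + 50
167 = 3×50 + 17
50 = 2×17 + 16
17 = 1×16 + 1
16 = 16×1 + 0  (stop)
So 3557/167 = [21; 3, 2, 1, 16].

[21; 3, 2, 1, 16]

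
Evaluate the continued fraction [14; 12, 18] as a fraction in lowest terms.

Using pₖ = aₖpₖ₋₁ + pₖ₋₂ and qₖ = aₖqₖ₋₁ + qₖ₋₂:
  k=0: a=14, p=14, q=1
  k=1: a=12, p=169, q=12
  k=2: a=18, p=3056, q=217

3056/217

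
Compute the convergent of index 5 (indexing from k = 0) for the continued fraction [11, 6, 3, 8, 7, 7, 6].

89634/8033

Using pₖ = aₖpₖ₋₁ + pₖ₋₂, qₖ = aₖqₖ₋₁ + qₖ₋₂ (with p₋₁=1, p₋₂=0, q₋₁=0, q₋₂=1):
  k=0: a=11, p=11, q=1
  k=1: a=6, p=67, q=6
  k=2: a=3, p=212, q=19
  k=3: a=8, p=1763, q=158
  k=4: a=7, p=12553, q=1125
  k=5: a=7, p=89634, q=8033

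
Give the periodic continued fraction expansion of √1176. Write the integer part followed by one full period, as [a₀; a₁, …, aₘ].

a₀ = ⌊√1176⌋ = 34.
With m₀=0, d₀=1 and mₖ₊₁ = dₖaₖ − mₖ, dₖ₊₁ = (n − mₖ₊₁²)/dₖ, aₖ₊₁ = ⌊(a₀+mₖ₊₁)/dₖ₊₁⌋:
  k=1: m=34, d=20, a=3
  k=2: m=26, d=25, a=2
  k=3: m=24, d=24, a=2
  k=4: m=24, d=25, a=2
  k=5: m=26, d=20, a=3
  k=6: m=34, d=1, a=68
d=1 and a=2a₀=68 at k=6, so the next step gives (m, d) = (34, 20) again — its k=1 value — and the period has length 6.

[34; 3, 2, 2, 2, 3, 68]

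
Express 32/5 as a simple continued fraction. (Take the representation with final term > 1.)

[6; 2, 2]

32 = 6·5 + 2
5 = 2·2 + 1
2 = 2·1 + 0  (stop)
So 32/5 = [6; 2, 2].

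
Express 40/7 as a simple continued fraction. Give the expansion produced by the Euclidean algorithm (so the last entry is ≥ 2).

40 = 5×7 + 5
7 = 1×5 + 2
5 = 2×2 + 1
2 = 2×1 + 0  (stop)
So 40/7 = [5; 1, 2, 2].

[5; 1, 2, 2]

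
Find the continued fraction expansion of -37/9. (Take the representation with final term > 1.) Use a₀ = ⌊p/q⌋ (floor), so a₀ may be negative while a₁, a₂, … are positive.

-37 = -5×9 + 8
9 = 1×8 + 1
8 = 8×1 + 0  (stop)
So -37/9 = [-5; 1, 8].

[-5; 1, 8]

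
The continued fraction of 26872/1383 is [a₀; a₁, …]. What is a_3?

12

26872 = 19·1383 + 595   →  a_0 = 19
1383 = 2·595 + 193   →  a_1 = 2
595 = 3·193 + 16   →  a_2 = 3
193 = 12·16 + 1   →  a_3 = 12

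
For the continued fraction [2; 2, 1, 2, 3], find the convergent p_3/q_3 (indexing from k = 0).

19/8

Using pₖ = aₖpₖ₋₁ + pₖ₋₂, qₖ = aₖqₖ₋₁ + qₖ₋₂ (with p₋₁=1, p₋₂=0, q₋₁=0, q₋₂=1):
  k=0: a=2, p=2, q=1
  k=1: a=2, p=5, q=2
  k=2: a=1, p=7, q=3
  k=3: a=2, p=19, q=8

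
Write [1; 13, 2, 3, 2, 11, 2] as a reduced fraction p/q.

Fold from the inside: start with 2/1.
  11 + 1/2 = 23/2
  2 + 2/23 = 48/23
  3 + 23/48 = 167/48
  2 + 48/167 = 382/167
  13 + 167/382 = 5133/382
  1 + 382/5133 = 5515/5133

5515/5133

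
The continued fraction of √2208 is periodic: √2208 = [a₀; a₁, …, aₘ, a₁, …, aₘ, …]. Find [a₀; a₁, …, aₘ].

a₀ = ⌊√2208⌋ = 46.
With m₀=0, d₀=1 and mₖ₊₁ = dₖaₖ − mₖ, dₖ₊₁ = (n − mₖ₊₁²)/dₖ, aₖ₊₁ = ⌊(a₀+mₖ₊₁)/dₖ₊₁⌋:
  k=1: m=46, d=92, a=1
  k=2: m=46, d=1, a=92
d=1 and a=2a₀=92 at k=2, so the next step gives (m, d) = (46, 92) again — its k=1 value — and the period has length 2.

[46; 1, 92]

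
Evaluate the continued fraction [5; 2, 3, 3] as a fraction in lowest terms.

Fold from the inside: start with 3/1.
  3 + 1/3 = 10/3
  2 + 3/10 = 23/10
  5 + 10/23 = 125/23

125/23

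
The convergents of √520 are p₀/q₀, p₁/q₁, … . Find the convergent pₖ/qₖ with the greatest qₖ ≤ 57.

√520 = [22; 1, 4, 11, 4, 1, 44, …] (period length 6).
Convergents:
  p_0/q_0 = 22/1
  p_1/q_1 = 23/1
  p_2/q_2 = 114/5
  p_3/q_3 = 1277/56
  p_4/q_4 = 5222/229
q_3 = 56 ≤ 57 < 229 = q_4, so the answer is 1277/56.

1277/56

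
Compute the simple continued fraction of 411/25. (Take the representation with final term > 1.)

411 = 16·25 + 11
25 = 2·11 + 3
11 = 3·3 + 2
3 = 1·2 + 1
2 = 2·1 + 0  (stop)
So 411/25 = [16; 2, 3, 1, 2].

[16; 2, 3, 1, 2]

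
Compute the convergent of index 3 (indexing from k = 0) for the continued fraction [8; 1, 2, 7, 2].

Using pₖ = aₖpₖ₋₁ + pₖ₋₂, qₖ = aₖqₖ₋₁ + qₖ₋₂ (with p₋₁=1, p₋₂=0, q₋₁=0, q₋₂=1):
  k=0: a=8, p=8, q=1
  k=1: a=1, p=9, q=1
  k=2: a=2, p=26, q=3
  k=3: a=7, p=191, q=22

191/22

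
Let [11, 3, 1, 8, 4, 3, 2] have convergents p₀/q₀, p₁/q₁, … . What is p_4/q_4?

Using pₖ = aₖpₖ₋₁ + pₖ₋₂, qₖ = aₖqₖ₋₁ + qₖ₋₂ (with p₋₁=1, p₋₂=0, q₋₁=0, q₋₂=1):
  k=0: a=11, p=11, q=1
  k=1: a=3, p=34, q=3
  k=2: a=1, p=45, q=4
  k=3: a=8, p=394, q=35
  k=4: a=4, p=1621, q=144

1621/144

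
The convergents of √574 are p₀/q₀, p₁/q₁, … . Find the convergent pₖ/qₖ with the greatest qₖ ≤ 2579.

27576/1151

√574 = [23; 1, 22, 1, 46, …] (period length 4).
Convergents:
  p_0/q_0 = 23/1
  p_1/q_1 = 24/1
  p_2/q_2 = 551/23
  p_3/q_3 = 575/24
  p_4/q_4 = 27001/1127
  p_5/q_5 = 27576/1151
  p_6/q_6 = 633673/26449
q_5 = 1151 ≤ 2579 < 26449 = q_6, so the answer is 27576/1151.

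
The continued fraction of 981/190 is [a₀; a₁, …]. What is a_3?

981 = 5·190 + 31   →  a_0 = 5
190 = 6·31 + 4   →  a_1 = 6
31 = 7·4 + 3   →  a_2 = 7
4 = 1·3 + 1   →  a_3 = 1

1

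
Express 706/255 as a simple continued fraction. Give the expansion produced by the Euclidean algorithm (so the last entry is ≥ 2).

[2; 1, 3, 3, 9, 2]

706 = 2*255 + 196
255 = 1*196 + 59
196 = 3*59 + 19
59 = 3*19 + 2
19 = 9*2 + 1
2 = 2*1 + 0  (stop)
So 706/255 = [2; 1, 3, 3, 9, 2].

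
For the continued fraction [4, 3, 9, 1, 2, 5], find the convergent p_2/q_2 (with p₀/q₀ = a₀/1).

Using pₖ = aₖpₖ₋₁ + pₖ₋₂, qₖ = aₖqₖ₋₁ + qₖ₋₂ (with p₋₁=1, p₋₂=0, q₋₁=0, q₋₂=1):
  k=0: a=4, p=4, q=1
  k=1: a=3, p=13, q=3
  k=2: a=9, p=121, q=28

121/28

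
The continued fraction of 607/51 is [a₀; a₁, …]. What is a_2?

9

607 = 11·51 + 46   →  a_0 = 11
51 = 1·46 + 5   →  a_1 = 1
46 = 9·5 + 1   →  a_2 = 9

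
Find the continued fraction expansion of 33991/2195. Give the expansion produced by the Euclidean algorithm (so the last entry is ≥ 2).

[15; 2, 16, 1, 11, 1, 1, 2]

33991 = 15×2195 + 1066
2195 = 2×1066 + 63
1066 = 16×63 + 58
63 = 1×58 + 5
58 = 11×5 + 3
5 = 1×3 + 2
3 = 1×2 + 1
2 = 2×1 + 0  (stop)
So 33991/2195 = [15; 2, 16, 1, 11, 1, 1, 2].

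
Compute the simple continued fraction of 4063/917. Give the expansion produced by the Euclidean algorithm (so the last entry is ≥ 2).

[4; 2, 3, 9, 14]

4063 = 4×917 + 395
917 = 2×395 + 127
395 = 3×127 + 14
127 = 9×14 + 1
14 = 14×1 + 0  (stop)
So 4063/917 = [4; 2, 3, 9, 14].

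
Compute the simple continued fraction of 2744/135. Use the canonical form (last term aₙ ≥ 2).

2744 = 20*135 + 44
135 = 3*44 + 3
44 = 14*3 + 2
3 = 1*2 + 1
2 = 2*1 + 0  (stop)
So 2744/135 = [20; 3, 14, 1, 2].

[20; 3, 14, 1, 2]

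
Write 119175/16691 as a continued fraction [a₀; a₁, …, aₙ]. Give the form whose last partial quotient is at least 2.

119175 = 7×16691 + 2338
16691 = 7×2338 + 325
2338 = 7×325 + 63
325 = 5×63 + 10
63 = 6×10 + 3
10 = 3×3 + 1
3 = 3×1 + 0  (stop)
So 119175/16691 = [7; 7, 7, 5, 6, 3, 3].

[7; 7, 7, 5, 6, 3, 3]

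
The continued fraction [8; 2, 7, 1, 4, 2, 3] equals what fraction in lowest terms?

Using pₖ = aₖpₖ₋₁ + pₖ₋₂ and qₖ = aₖqₖ₋₁ + qₖ₋₂:
  k=0: a=8, p=8, q=1
  k=1: a=2, p=17, q=2
  k=2: a=7, p=127, q=15
  k=3: a=1, p=144, q=17
  k=4: a=4, p=703, q=83
  k=5: a=2, p=1550, q=183
  k=6: a=3, p=5353, q=632

5353/632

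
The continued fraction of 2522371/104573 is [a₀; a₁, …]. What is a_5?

9

2522371 = 24·104573 + 12619   →  a_0 = 24
104573 = 8·12619 + 3621   →  a_1 = 8
12619 = 3·3621 + 1756   →  a_2 = 3
3621 = 2·1756 + 109   →  a_3 = 2
1756 = 16·109 + 12   →  a_4 = 16
109 = 9·12 + 1   →  a_5 = 9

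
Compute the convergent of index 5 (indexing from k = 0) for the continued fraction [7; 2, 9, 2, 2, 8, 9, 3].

Using pₖ = aₖpₖ₋₁ + pₖ₋₂, qₖ = aₖqₖ₋₁ + qₖ₋₂ (with p₋₁=1, p₋₂=0, q₋₁=0, q₋₂=1):
  k=0: a=7, p=7, q=1
  k=1: a=2, p=15, q=2
  k=2: a=9, p=142, q=19
  k=3: a=2, p=299, q=40
  k=4: a=2, p=740, q=99
  k=5: a=8, p=6219, q=832

6219/832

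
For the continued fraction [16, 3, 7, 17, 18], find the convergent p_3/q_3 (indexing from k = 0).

Using pₖ = aₖpₖ₋₁ + pₖ₋₂, qₖ = aₖqₖ₋₁ + qₖ₋₂ (with p₋₁=1, p₋₂=0, q₋₁=0, q₋₂=1):
  k=0: a=16, p=16, q=1
  k=1: a=3, p=49, q=3
  k=2: a=7, p=359, q=22
  k=3: a=17, p=6152, q=377

6152/377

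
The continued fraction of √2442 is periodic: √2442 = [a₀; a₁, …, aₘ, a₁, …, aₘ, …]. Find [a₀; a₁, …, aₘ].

a₀ = ⌊√2442⌋ = 49.

[49; 2, 2, 2, 98]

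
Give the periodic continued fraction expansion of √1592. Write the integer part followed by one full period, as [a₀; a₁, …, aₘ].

a₀ = ⌊√1592⌋ = 39.

[39; 1, 8, 1, 78]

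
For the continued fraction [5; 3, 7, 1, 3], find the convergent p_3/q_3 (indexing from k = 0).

133/25

Using pₖ = aₖpₖ₋₁ + pₖ₋₂, qₖ = aₖqₖ₋₁ + qₖ₋₂ (with p₋₁=1, p₋₂=0, q₋₁=0, q₋₂=1):
  k=0: a=5, p=5, q=1
  k=1: a=3, p=16, q=3
  k=2: a=7, p=117, q=22
  k=3: a=1, p=133, q=25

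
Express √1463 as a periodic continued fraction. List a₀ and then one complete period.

[38; 4, 76]

a₀ = ⌊√1463⌋ = 38.
With m₀=0, d₀=1 and mₖ₊₁ = dₖaₖ − mₖ, dₖ₊₁ = (n − mₖ₊₁²)/dₖ, aₖ₊₁ = ⌊(a₀+mₖ₊₁)/dₖ₊₁⌋:
  k=1: m=38, d=19, a=4
  k=2: m=38, d=1, a=76
d=1 and a=2a₀=76 at k=2, so the next step gives (m, d) = (38, 19) again — its k=1 value — and the period has length 2.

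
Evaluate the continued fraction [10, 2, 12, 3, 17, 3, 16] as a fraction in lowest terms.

Fold from the inside: start with 16/1.
  3 + 1/16 = 49/16
  17 + 16/49 = 849/49
  3 + 49/849 = 2596/849
  12 + 849/2596 = 32001/2596
  2 + 2596/32001 = 66598/32001
  10 + 32001/66598 = 697981/66598

697981/66598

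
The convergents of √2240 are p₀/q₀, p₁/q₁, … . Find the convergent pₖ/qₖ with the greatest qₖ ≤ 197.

3313/70

√2240 = [47; 3, 23, 3, 94, …] (period length 4).
Convergents:
  p_0/q_0 = 47/1
  p_1/q_1 = 142/3
  p_2/q_2 = 3313/70
  p_3/q_3 = 10081/213
q_2 = 70 ≤ 197 < 213 = q_3, so the answer is 3313/70.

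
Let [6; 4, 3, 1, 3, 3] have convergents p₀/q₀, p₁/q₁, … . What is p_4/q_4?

399/64

Using pₖ = aₖpₖ₋₁ + pₖ₋₂, qₖ = aₖqₖ₋₁ + qₖ₋₂ (with p₋₁=1, p₋₂=0, q₋₁=0, q₋₂=1):
  k=0: a=6, p=6, q=1
  k=1: a=4, p=25, q=4
  k=2: a=3, p=81, q=13
  k=3: a=1, p=106, q=17
  k=4: a=3, p=399, q=64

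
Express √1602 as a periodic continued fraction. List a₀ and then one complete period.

[40; 40, 80]

a₀ = ⌊√1602⌋ = 40.
With m₀=0, d₀=1 and mₖ₊₁ = dₖaₖ − mₖ, dₖ₊₁ = (n − mₖ₊₁²)/dₖ, aₖ₊₁ = ⌊(a₀+mₖ₊₁)/dₖ₊₁⌋:
  k=1: m=40, d=2, a=40
  k=2: m=40, d=1, a=80
d=1 and a=2a₀=80 at k=2, so the next step gives (m, d) = (40, 2) again — its k=1 value — and the period has length 2.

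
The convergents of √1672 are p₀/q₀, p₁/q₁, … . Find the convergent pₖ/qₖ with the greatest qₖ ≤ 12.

√1672 = [40; 1, 8, 10, 8, 1, 80, …] (period length 6).
Convergents:
  p_0/q_0 = 40/1
  p_1/q_1 = 41/1
  p_2/q_2 = 368/9
  p_3/q_3 = 3721/91
q_2 = 9 ≤ 12 < 91 = q_3, so the answer is 368/9.

368/9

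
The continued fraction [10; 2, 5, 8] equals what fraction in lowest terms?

Fold from the inside: start with 8/1.
  5 + 1/8 = 41/8
  2 + 8/41 = 90/41
  10 + 41/90 = 941/90

941/90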